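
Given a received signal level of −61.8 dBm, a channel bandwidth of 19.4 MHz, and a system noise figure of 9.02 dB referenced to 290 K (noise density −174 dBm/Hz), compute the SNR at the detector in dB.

Noise floor: N = −174 + 10 log₁₀(B) + NF
10 log₁₀(1.94×10⁷) = 72.88 dB
N = −174 + 72.88 + 9.02 = −92.10 dBm
SNR = P_sig − N = −61.8 − (−92.10) = 30.30 dB → 30.3 dB

30.3 dB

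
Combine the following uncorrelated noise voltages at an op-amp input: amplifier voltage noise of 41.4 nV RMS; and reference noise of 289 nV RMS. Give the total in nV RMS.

292 nV

Uncorrelated sources add in power (mean-square): V_tot = √(ΣV_i²)
V_tot = √[(4.14×10⁻⁸)² + (2.89×10⁻⁷)²] = 2.92×10⁻⁷ V = 292 nV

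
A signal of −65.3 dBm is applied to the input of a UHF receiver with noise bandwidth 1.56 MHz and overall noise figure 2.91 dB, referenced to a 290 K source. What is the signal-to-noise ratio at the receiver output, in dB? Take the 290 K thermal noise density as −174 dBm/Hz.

43.9 dB

Noise floor: N = −174 + 10 log₁₀(B) + NF
10 log₁₀(1.56×10⁶) = 61.93 dB
N = −174 + 61.93 + 2.91 = −109.16 dBm
SNR = P_sig − N = −65.3 − (−109.16) = 43.86 dB → 43.9 dB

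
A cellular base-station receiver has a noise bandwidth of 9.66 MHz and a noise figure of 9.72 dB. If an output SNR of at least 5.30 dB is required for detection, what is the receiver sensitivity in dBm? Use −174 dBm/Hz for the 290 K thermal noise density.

−89.1 dBm

Sensitivity = −174 + 10 log₁₀(B) + NF + SNR_min
= −174 + 69.85 + 9.72 + 5.30
= −89.13 dBm → −89.1 dBm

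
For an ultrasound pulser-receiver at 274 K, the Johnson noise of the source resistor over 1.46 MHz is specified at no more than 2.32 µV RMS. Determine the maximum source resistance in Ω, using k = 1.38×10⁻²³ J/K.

Johnson–Nyquist: V_n = √(4kTRB) ⇒ R = V_n² / (4kTB)
4kTB = 4 × 1.38×10⁻²³ × 274 × 1.46×10⁶ = 2.21×10⁻¹⁴
R = (2.32×10⁻⁶)² / 2.21×10⁻¹⁴ = 2.44×10² Ω = 244 Ω

244 Ω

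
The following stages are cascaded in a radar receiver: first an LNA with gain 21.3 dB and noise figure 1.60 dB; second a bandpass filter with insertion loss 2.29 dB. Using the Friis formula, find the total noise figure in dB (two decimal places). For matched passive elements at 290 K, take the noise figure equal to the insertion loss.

1.62 dB

Convert to linear (a loss of L dB is a gain of −L dB): F_i = 10^(NF_i/10), G_i = 10^(G_i,dB/10)
  Stage 1: F_1 = 10^(1.60/10) = 1.445, G_1 = 10^(21.3/10) = 134.9
  Stage 2: F_2 = 10^(2.29/10) = 1.694, G_2 = 10^(−2.29/10) = 0.5902
Friis cascade:
  F = 1.445 + (1.694 − 1)/134.9 = 1.451
NF = 10 log₁₀(1.451) = 1.62 dB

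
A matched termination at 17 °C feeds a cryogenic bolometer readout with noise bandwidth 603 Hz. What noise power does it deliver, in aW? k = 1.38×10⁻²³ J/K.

T = 17 °C + 273.15 = 290.15 K
P_n = kTB = 1.38×10⁻²³ × 290.15 × 6.03×10² = 2.41×10⁻¹⁸ W = 2.41 aW

2.41 aW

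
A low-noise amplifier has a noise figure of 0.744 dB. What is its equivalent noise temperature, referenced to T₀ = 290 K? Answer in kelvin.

F = 10^(0.744/10) = 1.18686
T_e = (F − 1)·T₀ = (1.18686 − 1) × 290 = 54.2 K

54.2 K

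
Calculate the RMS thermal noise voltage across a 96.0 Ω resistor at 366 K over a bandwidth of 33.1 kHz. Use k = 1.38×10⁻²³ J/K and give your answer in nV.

V_n = √(4kTRB)
4kTRB = 4 × 1.38×10⁻²³ × 366 × 9.60×10¹ × 3.31×10⁴ = 6.42×10⁻¹⁴ V²
V_n = √(6.42×10⁻¹⁴) = 2.53×10⁻⁷ V = 253 nV

253 nV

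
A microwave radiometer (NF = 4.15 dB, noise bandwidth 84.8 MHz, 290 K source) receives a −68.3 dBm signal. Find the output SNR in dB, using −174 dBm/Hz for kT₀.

22.3 dB

Noise floor: N = −174 + 10 log₁₀(B) + NF
10 log₁₀(8.48×10⁷) = 79.28 dB
N = −174 + 79.28 + 4.15 = −90.57 dBm
SNR = P_sig − N = −68.3 − (−90.57) = 22.27 dB → 22.3 dB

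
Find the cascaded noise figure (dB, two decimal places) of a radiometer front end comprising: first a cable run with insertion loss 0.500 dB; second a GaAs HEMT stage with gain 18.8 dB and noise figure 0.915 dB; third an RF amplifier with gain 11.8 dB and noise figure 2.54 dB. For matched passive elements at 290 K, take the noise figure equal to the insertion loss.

Convert to linear (a loss of L dB is a gain of −L dB): F_i = 10^(NF_i/10), G_i = 10^(G_i,dB/10)
  Stage 1: F_1 = 10^(0.500/10) = 1.122, G_1 = 10^(−0.500/10) = 0.8913
  Stage 2: F_2 = 10^(0.915/10) = 1.235, G_2 = 10^(18.8/10) = 75.86
  Stage 3: F_3 = 10^(2.54/10) = 1.795, G_3 = 10^(11.8/10) = 15.14
Friis cascade:
  F = 1.122 + (1.235 − 1)/0.8913 + (1.795 − 1)/67.61 = 1.397
NF = 10 log₁₀(1.397) = 1.45 dB

1.45 dB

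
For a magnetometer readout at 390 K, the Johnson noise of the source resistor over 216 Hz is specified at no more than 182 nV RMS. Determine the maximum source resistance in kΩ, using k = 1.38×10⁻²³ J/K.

7.12 kΩ

Johnson–Nyquist: V_n = √(4kTRB) ⇒ R = V_n² / (4kTB)
4kTB = 4 × 1.38×10⁻²³ × 390 × 2.16×10² = 4.65×10⁻¹⁸
R = (1.82×10⁻⁷)² / 4.65×10⁻¹⁸ = 7.12×10³ Ω = 7.12 kΩ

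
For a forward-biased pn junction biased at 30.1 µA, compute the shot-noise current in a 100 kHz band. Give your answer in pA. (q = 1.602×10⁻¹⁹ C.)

I_n = √(2qI·B)
2qI·B = 2 × 1.602×10⁻¹⁹ × 3.01×10⁻⁵ × 1.00×10⁵ = 9.64×10⁻¹⁹ A²
I_n = √(9.64×10⁻¹⁹) = 9.82×10⁻¹⁰ A = 982 pA

982 pA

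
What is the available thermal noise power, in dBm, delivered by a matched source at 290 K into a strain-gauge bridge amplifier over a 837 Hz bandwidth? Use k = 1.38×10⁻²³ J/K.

P_n = kTB = 1.38×10⁻²³ × 290 × 8.37×10² = 3.35×10⁻¹⁸ W
In dBm: 10 log₁₀(3.35×10⁻¹⁸ / 10⁻³) = −144.7 dBm

−144.7 dBm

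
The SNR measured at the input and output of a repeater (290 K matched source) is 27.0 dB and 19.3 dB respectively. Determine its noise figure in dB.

7.7 dB

NF (dB) = SNR_in(dB) − SNR_out(dB) when the source is at T₀
NF = 27.0 − 19.3 = 7.7 dB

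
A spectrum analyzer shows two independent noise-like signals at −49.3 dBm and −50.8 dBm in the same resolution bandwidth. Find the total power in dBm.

−47.0 dBm

Convert to linear, add, convert back:
P₁ = 1.17×10⁻⁸ W, P₂ = 8.32×10⁻⁹ W
P_tot = 2.01×10⁻⁸ W → 10 log₁₀(P_tot / 10⁻³) = −47.0 dBm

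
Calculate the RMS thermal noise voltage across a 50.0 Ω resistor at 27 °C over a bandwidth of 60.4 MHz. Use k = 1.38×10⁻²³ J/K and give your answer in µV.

T = 27 °C + 273.15 = 300.15 K
V_n = √(4kTRB)
4kTRB = 4 × 1.38×10⁻²³ × 300.15 × 5.00×10¹ × 6.04×10⁷ = 5.00×10⁻¹¹ V²
V_n = √(5.00×10⁻¹¹) = 7.07×10⁻⁶ V = 7.07 µV

7.07 µV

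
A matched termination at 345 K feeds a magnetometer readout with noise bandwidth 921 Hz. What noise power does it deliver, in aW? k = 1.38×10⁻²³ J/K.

P_n = kTB = 1.38×10⁻²³ × 345 × 9.21×10² = 4.38×10⁻¹⁸ W = 4.38 aW

4.38 aW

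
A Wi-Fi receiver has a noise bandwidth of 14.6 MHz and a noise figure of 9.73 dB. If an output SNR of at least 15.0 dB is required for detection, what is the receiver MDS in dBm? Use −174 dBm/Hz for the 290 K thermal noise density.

−77.6 dBm

Sensitivity = −174 + 10 log₁₀(B) + NF + SNR_min
= −174 + 71.64 + 9.73 + 15.0
= −77.63 dBm → −77.6 dBm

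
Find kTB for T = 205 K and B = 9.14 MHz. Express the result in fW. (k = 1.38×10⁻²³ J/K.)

25.9 fW

P_n = kTB = 1.38×10⁻²³ × 205 × 9.14×10⁶ = 2.59×10⁻¹⁴ W = 25.9 fW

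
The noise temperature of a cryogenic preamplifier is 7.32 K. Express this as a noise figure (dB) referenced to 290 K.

F = 1 + T_e/T₀ = 1 + 7.32/290 = 1.02524
NF = 10 log₁₀(1.02524) = 0.108 dB

0.108 dB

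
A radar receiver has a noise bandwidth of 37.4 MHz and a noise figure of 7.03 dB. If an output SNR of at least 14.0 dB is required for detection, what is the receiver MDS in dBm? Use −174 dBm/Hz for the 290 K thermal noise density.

−77.2 dBm

Sensitivity = −174 + 10 log₁₀(B) + NF + SNR_min
= −174 + 75.73 + 7.03 + 14.0
= −77.24 dBm → −77.2 dBm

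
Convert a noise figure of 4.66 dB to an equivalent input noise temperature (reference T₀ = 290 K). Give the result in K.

F = 10^(4.66/10) = 2.92415
T_e = (F − 1)·T₀ = (2.92415 − 1) × 290 = 558 K

558 K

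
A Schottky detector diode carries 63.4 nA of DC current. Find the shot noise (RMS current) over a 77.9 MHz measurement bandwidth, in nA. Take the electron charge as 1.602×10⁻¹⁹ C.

1.26 nA

I_n = √(2qI·B)
2qI·B = 2 × 1.602×10⁻¹⁹ × 6.34×10⁻⁸ × 7.79×10⁷ = 1.58×10⁻¹⁸ A²
I_n = √(1.58×10⁻¹⁸) = 1.26×10⁻⁹ A = 1.26 nA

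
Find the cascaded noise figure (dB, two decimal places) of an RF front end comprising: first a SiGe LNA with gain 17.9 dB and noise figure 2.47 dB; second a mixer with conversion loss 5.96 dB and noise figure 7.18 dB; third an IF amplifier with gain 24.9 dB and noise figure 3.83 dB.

Convert to linear (a loss of L dB is a gain of −L dB): F_i = 10^(NF_i/10), G_i = 10^(G_i,dB/10)
  Stage 1: F_1 = 10^(2.47/10) = 1.766, G_1 = 10^(17.9/10) = 61.66
  Stage 2: F_2 = 10^(7.18/10) = 5.224, G_2 = 10^(−5.96/10) = 0.2535
  Stage 3: F_3 = 10^(3.83/10) = 2.415, G_3 = 10^(24.9/10) = 309.0
Friis cascade:
  F = 1.766 + (5.224 − 1)/61.66 + (2.415 − 1)/15.63 = 1.925
NF = 10 log₁₀(1.925) = 2.84 dB

2.84 dB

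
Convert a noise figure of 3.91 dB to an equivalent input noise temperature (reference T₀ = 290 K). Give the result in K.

424 K

F = 10^(3.91/10) = 2.46037
T_e = (F − 1)·T₀ = (2.46037 − 1) × 290 = 424 K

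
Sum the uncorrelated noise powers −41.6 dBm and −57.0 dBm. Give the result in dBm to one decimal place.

Convert to linear, add, convert back:
P₁ = 6.92×10⁻⁸ W, P₂ = 2.00×10⁻⁹ W
P_tot = 7.12×10⁻⁸ W → 10 log₁₀(P_tot / 10⁻³) = −41.5 dBm

−41.5 dBm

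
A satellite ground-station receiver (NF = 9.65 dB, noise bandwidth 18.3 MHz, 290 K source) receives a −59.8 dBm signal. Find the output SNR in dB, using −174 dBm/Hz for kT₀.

Noise floor: N = −174 + 10 log₁₀(B) + NF
10 log₁₀(1.83×10⁷) = 72.62 dB
N = −174 + 72.62 + 9.65 = −91.73 dBm
SNR = P_sig − N = −59.8 − (−91.73) = 31.93 dB → 31.9 dB

31.9 dB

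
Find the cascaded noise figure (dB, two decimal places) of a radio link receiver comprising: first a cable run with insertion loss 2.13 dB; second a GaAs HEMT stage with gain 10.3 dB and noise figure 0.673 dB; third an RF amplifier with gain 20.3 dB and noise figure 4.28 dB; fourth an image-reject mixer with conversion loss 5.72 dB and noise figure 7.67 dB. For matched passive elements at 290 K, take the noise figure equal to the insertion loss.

Convert to linear (a loss of L dB is a gain of −L dB): F_i = 10^(NF_i/10), G_i = 10^(G_i,dB/10)
  Stage 1: F_1 = 10^(2.13/10) = 1.633, G_1 = 10^(−2.13/10) = 0.6124
  Stage 2: F_2 = 10^(0.673/10) = 1.168, G_2 = 10^(10.3/10) = 10.72
  Stage 3: F_3 = 10^(4.28/10) = 2.679, G_3 = 10^(20.3/10) = 107.2
  Stage 4: F_4 = 10^(7.67/10) = 5.848, G_4 = 10^(−5.72/10) = 0.2679
Friis cascade:
  F = 1.633 + (1.168 − 1)/0.6124 + (2.679 − 1)/6.561 + (5.848 − 1)/703.1 = 2.170
NF = 10 log₁₀(2.170) = 3.36 dB

3.36 dB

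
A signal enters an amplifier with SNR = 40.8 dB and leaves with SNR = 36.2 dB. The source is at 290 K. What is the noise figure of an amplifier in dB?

4.6 dB

NF (dB) = SNR_in(dB) − SNR_out(dB) when the source is at T₀
NF = 40.8 − 36.2 = 4.6 dB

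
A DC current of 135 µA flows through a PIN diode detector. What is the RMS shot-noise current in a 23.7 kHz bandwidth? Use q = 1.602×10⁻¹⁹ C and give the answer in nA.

1.01 nA

I_n = √(2qI·B)
2qI·B = 2 × 1.602×10⁻¹⁹ × 1.35×10⁻⁴ × 2.37×10⁴ = 1.03×10⁻¹⁸ A²
I_n = √(1.03×10⁻¹⁸) = 1.01×10⁻⁹ A = 1.01 nA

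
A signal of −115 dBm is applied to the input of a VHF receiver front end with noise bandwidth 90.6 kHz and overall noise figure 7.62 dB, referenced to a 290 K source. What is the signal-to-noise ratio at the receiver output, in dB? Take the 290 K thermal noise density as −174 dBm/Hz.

1.8 dB

Noise floor: N = −174 + 10 log₁₀(B) + NF
10 log₁₀(9.06×10⁴) = 49.57 dB
N = −174 + 49.57 + 7.62 = −116.81 dBm
SNR = P_sig − N = −115 − (−116.81) = 1.81 dB → 1.8 dB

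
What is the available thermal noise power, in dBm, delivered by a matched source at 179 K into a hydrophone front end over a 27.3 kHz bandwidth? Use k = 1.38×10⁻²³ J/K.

−131.7 dBm

P_n = kTB = 1.38×10⁻²³ × 179 × 2.73×10⁴ = 6.74×10⁻¹⁷ W
In dBm: 10 log₁₀(6.74×10⁻¹⁷ / 10⁻³) = −131.7 dBm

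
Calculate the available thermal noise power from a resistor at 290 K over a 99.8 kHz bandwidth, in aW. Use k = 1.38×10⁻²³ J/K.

P_n = kTB = 1.38×10⁻²³ × 290 × 9.98×10⁴ = 3.99×10⁻¹⁶ W = 399 aW

399 aW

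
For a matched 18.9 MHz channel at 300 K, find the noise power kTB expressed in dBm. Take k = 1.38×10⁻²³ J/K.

P_n = kTB = 1.38×10⁻²³ × 300 × 1.89×10⁷ = 7.82×10⁻¹⁴ W
In dBm: 10 log₁₀(7.82×10⁻¹⁴ / 10⁻³) = −101.1 dBm

−101.1 dBm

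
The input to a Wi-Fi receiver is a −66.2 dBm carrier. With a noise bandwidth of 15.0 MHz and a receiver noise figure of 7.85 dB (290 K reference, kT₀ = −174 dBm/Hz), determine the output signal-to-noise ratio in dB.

28.2 dB

Noise floor: N = −174 + 10 log₁₀(B) + NF
10 log₁₀(1.50×10⁷) = 71.76 dB
N = −174 + 71.76 + 7.85 = −94.39 dBm
SNR = P_sig − N = −66.2 − (−94.39) = 28.19 dB → 28.2 dB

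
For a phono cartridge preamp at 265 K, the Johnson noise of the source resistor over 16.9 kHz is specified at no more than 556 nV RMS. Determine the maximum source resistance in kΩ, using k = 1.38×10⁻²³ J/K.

Johnson–Nyquist: V_n = √(4kTRB) ⇒ R = V_n² / (4kTB)
4kTB = 4 × 1.38×10⁻²³ × 265 × 1.69×10⁴ = 2.47×10⁻¹⁶
R = (5.56×10⁻⁷)² / 2.47×10⁻¹⁶ = 1.25×10³ Ω = 1.25 kΩ

1.25 kΩ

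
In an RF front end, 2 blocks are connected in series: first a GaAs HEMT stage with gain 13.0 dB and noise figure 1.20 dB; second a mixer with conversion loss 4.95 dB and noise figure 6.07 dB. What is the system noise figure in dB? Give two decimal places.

1.68 dB

Convert to linear (a loss of L dB is a gain of −L dB): F_i = 10^(NF_i/10), G_i = 10^(G_i,dB/10)
  Stage 1: F_1 = 10^(1.20/10) = 1.318, G_1 = 10^(13.0/10) = 19.95
  Stage 2: F_2 = 10^(6.07/10) = 4.046, G_2 = 10^(−4.95/10) = 0.3199
Friis cascade:
  F = 1.318 + (4.046 − 1)/19.95 = 1.471
NF = 10 log₁₀(1.471) = 1.68 dB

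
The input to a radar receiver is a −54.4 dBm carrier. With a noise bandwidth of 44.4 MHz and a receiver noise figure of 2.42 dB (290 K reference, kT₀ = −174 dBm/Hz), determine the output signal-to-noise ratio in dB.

40.7 dB

Noise floor: N = −174 + 10 log₁₀(B) + NF
10 log₁₀(4.44×10⁷) = 76.47 dB
N = −174 + 76.47 + 2.42 = −95.11 dBm
SNR = P_sig − N = −54.4 − (−95.11) = 40.71 dB → 40.7 dB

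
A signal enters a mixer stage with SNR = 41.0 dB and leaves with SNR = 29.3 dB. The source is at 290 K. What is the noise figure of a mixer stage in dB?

11.7 dB

NF (dB) = SNR_in(dB) − SNR_out(dB) when the source is at T₀
NF = 41.0 − 29.3 = 11.7 dB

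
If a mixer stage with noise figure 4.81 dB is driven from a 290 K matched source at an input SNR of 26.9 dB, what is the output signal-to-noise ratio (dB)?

22.09 dB

By definition F = SNR_in/SNR_out, so in dB: SNR_out = SNR_in − NF
SNR_out = 26.9 − 4.81 = 22.09 dB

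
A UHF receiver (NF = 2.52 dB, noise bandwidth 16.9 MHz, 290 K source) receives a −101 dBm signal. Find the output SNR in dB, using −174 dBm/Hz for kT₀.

Noise floor: N = −174 + 10 log₁₀(B) + NF
10 log₁₀(1.69×10⁷) = 72.28 dB
N = −174 + 72.28 + 2.52 = −99.20 dBm
SNR = P_sig − N = −101 − (−99.20) = −1.80 dB → −1.8 dB

−1.8 dB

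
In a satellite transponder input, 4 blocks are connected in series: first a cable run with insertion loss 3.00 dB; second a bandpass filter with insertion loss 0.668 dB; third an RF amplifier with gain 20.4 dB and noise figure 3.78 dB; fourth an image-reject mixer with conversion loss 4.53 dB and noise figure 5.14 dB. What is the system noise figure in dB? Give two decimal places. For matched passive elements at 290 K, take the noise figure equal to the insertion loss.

7.49 dB

Convert to linear (a loss of L dB is a gain of −L dB): F_i = 10^(NF_i/10), G_i = 10^(G_i,dB/10)
  Stage 1: F_1 = 10^(3.00/10) = 1.995, G_1 = 10^(−3.00/10) = 0.5012
  Stage 2: F_2 = 10^(0.668/10) = 1.166, G_2 = 10^(−0.668/10) = 0.8574
  Stage 3: F_3 = 10^(3.78/10) = 2.388, G_3 = 10^(20.4/10) = 109.6
  Stage 4: F_4 = 10^(5.14/10) = 3.266, G_4 = 10^(−4.53/10) = 0.3524
Friis cascade:
  F = 1.995 + (1.166 − 1)/0.5012 + (2.388 − 1)/0.4297 + (3.266 − 1)/47.12 = 5.605
NF = 10 log₁₀(5.605) = 7.49 dB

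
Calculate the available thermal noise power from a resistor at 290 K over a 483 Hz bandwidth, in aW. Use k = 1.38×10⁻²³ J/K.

P_n = kTB = 1.38×10⁻²³ × 290 × 4.83×10² = 1.93×10⁻¹⁸ W = 1.93 aW

1.93 aW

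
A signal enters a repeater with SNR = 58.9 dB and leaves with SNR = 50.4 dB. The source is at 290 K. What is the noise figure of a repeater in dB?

NF (dB) = SNR_in(dB) − SNR_out(dB) when the source is at T₀
NF = 58.9 − 50.4 = 8.5 dB

8.5 dB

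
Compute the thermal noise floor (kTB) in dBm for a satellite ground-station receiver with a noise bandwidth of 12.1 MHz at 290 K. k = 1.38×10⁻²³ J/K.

−103.1 dBm

P_n = kTB = 1.38×10⁻²³ × 290 × 1.21×10⁷ = 4.84×10⁻¹⁴ W
In dBm: 10 log₁₀(4.84×10⁻¹⁴ / 10⁻³) = −103.1 dBm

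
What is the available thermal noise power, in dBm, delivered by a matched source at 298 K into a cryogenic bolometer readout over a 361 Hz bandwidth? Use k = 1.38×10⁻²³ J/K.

P_n = kTB = 1.38×10⁻²³ × 298 × 3.61×10² = 1.48×10⁻¹⁸ W
In dBm: 10 log₁₀(1.48×10⁻¹⁸ / 10⁻³) = −148.3 dBm

−148.3 dBm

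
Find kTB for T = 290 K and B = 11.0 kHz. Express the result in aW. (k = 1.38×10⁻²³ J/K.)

44.0 aW

P_n = kTB = 1.38×10⁻²³ × 290 × 1.10×10⁴ = 4.40×10⁻¹⁷ W = 44.0 aW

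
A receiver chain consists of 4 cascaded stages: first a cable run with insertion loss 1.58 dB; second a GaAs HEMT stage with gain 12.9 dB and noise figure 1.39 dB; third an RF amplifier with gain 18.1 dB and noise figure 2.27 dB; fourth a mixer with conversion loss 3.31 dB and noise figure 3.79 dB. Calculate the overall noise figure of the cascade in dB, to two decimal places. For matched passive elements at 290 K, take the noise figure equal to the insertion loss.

Convert to linear (a loss of L dB is a gain of −L dB): F_i = 10^(NF_i/10), G_i = 10^(G_i,dB/10)
  Stage 1: F_1 = 10^(1.58/10) = 1.439, G_1 = 10^(−1.58/10) = 0.6950
  Stage 2: F_2 = 10^(1.39/10) = 1.377, G_2 = 10^(12.9/10) = 19.50
  Stage 3: F_3 = 10^(2.27/10) = 1.687, G_3 = 10^(18.1/10) = 64.57
  Stage 4: F_4 = 10^(3.79/10) = 2.393, G_4 = 10^(−3.31/10) = 0.4667
Friis cascade:
  F = 1.439 + (1.377 − 1)/0.6950 + (1.687 − 1)/13.55 + (2.393 − 1)/875.0 = 2.034
NF = 10 log₁₀(2.034) = 3.08 dB

3.08 dB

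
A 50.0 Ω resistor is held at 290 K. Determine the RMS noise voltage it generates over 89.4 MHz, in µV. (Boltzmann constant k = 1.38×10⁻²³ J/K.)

8.46 µV

V_n = √(4kTRB)
4kTRB = 4 × 1.38×10⁻²³ × 290 × 5.00×10¹ × 8.94×10⁷ = 7.16×10⁻¹¹ V²
V_n = √(7.16×10⁻¹¹) = 8.46×10⁻⁶ V = 8.46 µV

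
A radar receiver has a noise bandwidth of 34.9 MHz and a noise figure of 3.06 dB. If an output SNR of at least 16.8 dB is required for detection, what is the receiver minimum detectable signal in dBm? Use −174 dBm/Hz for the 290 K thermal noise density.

−78.7 dBm

Sensitivity = −174 + 10 log₁₀(B) + NF + SNR_min
= −174 + 75.43 + 3.06 + 16.8
= −78.71 dBm → −78.7 dBm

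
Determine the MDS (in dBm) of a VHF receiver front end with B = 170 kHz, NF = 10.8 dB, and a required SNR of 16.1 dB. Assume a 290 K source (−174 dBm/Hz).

Sensitivity = −174 + 10 log₁₀(B) + NF + SNR_min
= −174 + 52.3 + 10.8 + 16.1
= −94.8 dBm → −94.8 dBm

−94.8 dBm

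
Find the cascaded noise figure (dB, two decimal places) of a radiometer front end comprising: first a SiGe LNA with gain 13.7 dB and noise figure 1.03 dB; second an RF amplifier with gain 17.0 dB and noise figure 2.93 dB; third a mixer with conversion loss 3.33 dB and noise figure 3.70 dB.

Convert to linear (a loss of L dB is a gain of −L dB): F_i = 10^(NF_i/10), G_i = 10^(G_i,dB/10)
  Stage 1: F_1 = 10^(1.03/10) = 1.268, G_1 = 10^(13.7/10) = 23.44
  Stage 2: F_2 = 10^(2.93/10) = 1.963, G_2 = 10^(17.0/10) = 50.12
  Stage 3: F_3 = 10^(3.70/10) = 2.344, G_3 = 10^(−3.33/10) = 0.4645
Friis cascade:
  F = 1.268 + (1.963 − 1)/23.44 + (2.344 − 1)/1175 = 1.310
NF = 10 log₁₀(1.310) = 1.17 dB

1.17 dB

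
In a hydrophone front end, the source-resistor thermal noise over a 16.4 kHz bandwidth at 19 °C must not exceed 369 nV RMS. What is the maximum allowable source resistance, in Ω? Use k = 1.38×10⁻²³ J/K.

T = 19 °C + 273.15 = 292.15 K
Johnson–Nyquist: V_n = √(4kTRB) ⇒ R = V_n² / (4kTB)
4kTB = 4 × 1.38×10⁻²³ × 292.15 × 1.64×10⁴ = 2.64×10⁻¹⁶
R = (3.69×10⁻⁷)² / 2.64×10⁻¹⁶ = 5.15×10² Ω = 515 Ω

515 Ω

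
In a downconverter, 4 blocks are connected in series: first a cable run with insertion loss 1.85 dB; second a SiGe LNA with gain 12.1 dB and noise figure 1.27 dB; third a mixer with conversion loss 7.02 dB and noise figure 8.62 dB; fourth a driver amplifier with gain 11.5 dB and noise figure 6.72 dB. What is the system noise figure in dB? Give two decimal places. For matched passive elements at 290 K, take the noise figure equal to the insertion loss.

Convert to linear (a loss of L dB is a gain of −L dB): F_i = 10^(NF_i/10), G_i = 10^(G_i,dB/10)
  Stage 1: F_1 = 10^(1.85/10) = 1.531, G_1 = 10^(−1.85/10) = 0.6531
  Stage 2: F_2 = 10^(1.27/10) = 1.340, G_2 = 10^(12.1/10) = 16.22
  Stage 3: F_3 = 10^(8.62/10) = 7.278, G_3 = 10^(−7.02/10) = 0.1986
  Stage 4: F_4 = 10^(6.72/10) = 4.699, G_4 = 10^(11.5/10) = 14.13
Friis cascade:
  F = 1.531 + (1.340 − 1)/0.6531 + (7.278 − 1)/10.59 + (4.699 − 1)/2.104 = 4.402
NF = 10 log₁₀(4.402) = 6.44 dB

6.44 dB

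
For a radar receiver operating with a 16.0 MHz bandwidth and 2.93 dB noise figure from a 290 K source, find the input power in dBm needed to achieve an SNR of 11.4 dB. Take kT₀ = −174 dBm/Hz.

Sensitivity = −174 + 10 log₁₀(B) + NF + SNR_min
= −174 + 72.04 + 2.93 + 11.4
= −87.63 dBm → −87.6 dBm

−87.6 dBm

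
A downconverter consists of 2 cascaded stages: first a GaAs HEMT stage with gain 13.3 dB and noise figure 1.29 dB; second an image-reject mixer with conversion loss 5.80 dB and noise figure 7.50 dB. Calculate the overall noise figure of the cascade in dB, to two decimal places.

1.94 dB

Convert to linear (a loss of L dB is a gain of −L dB): F_i = 10^(NF_i/10), G_i = 10^(G_i,dB/10)
  Stage 1: F_1 = 10^(1.29/10) = 1.346, G_1 = 10^(13.3/10) = 21.38
  Stage 2: F_2 = 10^(7.50/10) = 5.623, G_2 = 10^(−5.80/10) = 0.2630
Friis cascade:
  F = 1.346 + (5.623 − 1)/21.38 = 1.562
NF = 10 log₁₀(1.562) = 1.94 dB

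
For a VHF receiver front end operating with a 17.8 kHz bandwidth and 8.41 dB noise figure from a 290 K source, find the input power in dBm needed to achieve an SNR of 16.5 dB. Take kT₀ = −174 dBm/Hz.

−106.6 dBm

Sensitivity = −174 + 10 log₁₀(B) + NF + SNR_min
= −174 + 42.5 + 8.41 + 16.5
= −106.59 dBm → −106.6 dBm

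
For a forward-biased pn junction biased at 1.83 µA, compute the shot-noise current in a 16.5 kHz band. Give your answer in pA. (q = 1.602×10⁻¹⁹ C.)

I_n = √(2qI·B)
2qI·B = 2 × 1.602×10⁻¹⁹ × 1.83×10⁻⁶ × 1.65×10⁴ = 9.67×10⁻²¹ A²
I_n = √(9.67×10⁻²¹) = 9.84×10⁻¹¹ A = 98.4 pA

98.4 pA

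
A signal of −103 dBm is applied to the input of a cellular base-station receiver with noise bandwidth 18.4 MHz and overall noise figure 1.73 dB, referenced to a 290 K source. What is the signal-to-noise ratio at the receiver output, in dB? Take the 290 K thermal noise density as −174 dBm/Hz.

Noise floor: N = −174 + 10 log₁₀(B) + NF
10 log₁₀(1.84×10⁷) = 72.65 dB
N = −174 + 72.65 + 1.73 = −99.62 dBm
SNR = P_sig − N = −103 − (−99.62) = −3.38 dB → −3.4 dB

−3.4 dB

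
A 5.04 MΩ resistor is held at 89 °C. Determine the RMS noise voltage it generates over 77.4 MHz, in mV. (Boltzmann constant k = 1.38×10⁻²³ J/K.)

2.79 mV

T = 89 °C + 273.15 = 362.15 K
V_n = √(4kTRB)
4kTRB = 4 × 1.38×10⁻²³ × 362.15 × 5.04×10⁶ × 7.74×10⁷ = 7.80×10⁻⁶ V²
V_n = √(7.80×10⁻⁶) = 2.79×10⁻³ V = 2.79 mV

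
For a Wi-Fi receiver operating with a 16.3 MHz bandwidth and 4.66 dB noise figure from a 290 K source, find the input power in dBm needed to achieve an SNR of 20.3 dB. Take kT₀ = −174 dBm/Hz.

−76.9 dBm

Sensitivity = −174 + 10 log₁₀(B) + NF + SNR_min
= −174 + 72.12 + 4.66 + 20.3
= −76.92 dBm → −76.9 dBm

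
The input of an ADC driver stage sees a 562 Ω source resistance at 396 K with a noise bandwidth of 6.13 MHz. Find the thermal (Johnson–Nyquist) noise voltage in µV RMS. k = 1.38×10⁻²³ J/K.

V_n = √(4kTRB)
4kTRB = 4 × 1.38×10⁻²³ × 396 × 5.62×10² × 6.13×10⁶ = 7.53×10⁻¹¹ V²
V_n = √(7.53×10⁻¹¹) = 8.68×10⁻⁶ V = 8.68 µV

8.68 µV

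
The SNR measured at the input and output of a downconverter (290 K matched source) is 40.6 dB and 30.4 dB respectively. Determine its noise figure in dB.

10.2 dB

NF (dB) = SNR_in(dB) − SNR_out(dB) when the source is at T₀
NF = 40.6 − 30.4 = 10.2 dB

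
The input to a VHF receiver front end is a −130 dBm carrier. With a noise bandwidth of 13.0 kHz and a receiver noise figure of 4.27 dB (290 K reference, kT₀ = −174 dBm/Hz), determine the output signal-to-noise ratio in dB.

Noise floor: N = −174 + 10 log₁₀(B) + NF
10 log₁₀(1.30×10⁴) = 41.14 dB
N = −174 + 41.14 + 4.27 = −128.59 dBm
SNR = P_sig − N = −130 − (−128.59) = −1.41 dB → −1.4 dB

−1.4 dB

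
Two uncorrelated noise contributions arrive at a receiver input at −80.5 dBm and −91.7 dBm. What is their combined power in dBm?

−80.2 dBm

Convert to linear, add, convert back:
P₁ = 8.91×10⁻¹² W, P₂ = 6.76×10⁻¹³ W
P_tot = 9.59×10⁻¹² W → 10 log₁₀(P_tot / 10⁻³) = −80.2 dBm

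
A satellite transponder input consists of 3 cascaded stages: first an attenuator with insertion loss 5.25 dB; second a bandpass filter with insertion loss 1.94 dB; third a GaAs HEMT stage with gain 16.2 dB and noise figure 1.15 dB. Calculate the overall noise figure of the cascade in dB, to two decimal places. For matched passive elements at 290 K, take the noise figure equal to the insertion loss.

Convert to linear (a loss of L dB is a gain of −L dB): F_i = 10^(NF_i/10), G_i = 10^(G_i,dB/10)
  Stage 1: F_1 = 10^(5.25/10) = 3.350, G_1 = 10^(−5.25/10) = 0.2985
  Stage 2: F_2 = 10^(1.94/10) = 1.563, G_2 = 10^(−1.94/10) = 0.6397
  Stage 3: F_3 = 10^(1.15/10) = 1.303, G_3 = 10^(16.2/10) = 41.69
Friis cascade:
  F = 3.350 + (1.563 − 1)/0.2985 + (1.303 − 1)/0.1910 = 6.823
NF = 10 log₁₀(6.823) = 8.34 dB

8.34 dB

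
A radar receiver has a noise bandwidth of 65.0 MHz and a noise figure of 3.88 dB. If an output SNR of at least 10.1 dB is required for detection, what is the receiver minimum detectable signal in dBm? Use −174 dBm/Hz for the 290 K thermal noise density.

Sensitivity = −174 + 10 log₁₀(B) + NF + SNR_min
= −174 + 78.13 + 3.88 + 10.1
= −81.89 dBm → −81.9 dBm

−81.9 dBm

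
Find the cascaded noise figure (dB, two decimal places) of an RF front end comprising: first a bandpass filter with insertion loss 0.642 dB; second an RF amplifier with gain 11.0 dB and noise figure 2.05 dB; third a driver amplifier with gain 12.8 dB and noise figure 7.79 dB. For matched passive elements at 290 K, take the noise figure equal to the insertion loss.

Convert to linear (a loss of L dB is a gain of −L dB): F_i = 10^(NF_i/10), G_i = 10^(G_i,dB/10)
  Stage 1: F_1 = 10^(0.642/10) = 1.159, G_1 = 10^(−0.642/10) = 0.8626
  Stage 2: F_2 = 10^(2.05/10) = 1.603, G_2 = 10^(11.0/10) = 12.59
  Stage 3: F_3 = 10^(7.79/10) = 6.012, G_3 = 10^(12.8/10) = 19.05
Friis cascade:
  F = 1.159 + (1.603 − 1)/0.8626 + (6.012 − 1)/10.86 = 2.320
NF = 10 log₁₀(2.320) = 3.66 dB

3.66 dB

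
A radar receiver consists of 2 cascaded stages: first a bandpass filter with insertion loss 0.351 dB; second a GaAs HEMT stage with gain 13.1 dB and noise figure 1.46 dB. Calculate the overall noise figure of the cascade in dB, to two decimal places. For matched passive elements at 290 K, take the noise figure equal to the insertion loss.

Convert to linear (a loss of L dB is a gain of −L dB): F_i = 10^(NF_i/10), G_i = 10^(G_i,dB/10)
  Stage 1: F_1 = 10^(0.351/10) = 1.084, G_1 = 10^(−0.351/10) = 0.9224
  Stage 2: F_2 = 10^(1.46/10) = 1.400, G_2 = 10^(13.1/10) = 20.42
Friis cascade:
  F = 1.084 + (1.400 − 1)/0.9224 = 1.517
NF = 10 log₁₀(1.517) = 1.81 dB

1.81 dB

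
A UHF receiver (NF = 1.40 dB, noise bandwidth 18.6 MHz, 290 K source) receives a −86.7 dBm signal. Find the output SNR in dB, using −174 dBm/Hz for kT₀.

13.2 dB

Noise floor: N = −174 + 10 log₁₀(B) + NF
10 log₁₀(1.86×10⁷) = 72.7 dB
N = −174 + 72.7 + 1.40 = −99.90 dBm
SNR = P_sig − N = −86.7 − (−99.90) = 13.20 dB → 13.2 dB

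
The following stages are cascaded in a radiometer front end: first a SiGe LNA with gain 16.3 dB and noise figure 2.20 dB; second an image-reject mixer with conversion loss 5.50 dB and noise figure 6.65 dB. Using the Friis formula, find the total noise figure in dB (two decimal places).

Convert to linear (a loss of L dB is a gain of −L dB): F_i = 10^(NF_i/10), G_i = 10^(G_i,dB/10)
  Stage 1: F_1 = 10^(2.20/10) = 1.660, G_1 = 10^(16.3/10) = 42.66
  Stage 2: F_2 = 10^(6.65/10) = 4.624, G_2 = 10^(−5.50/10) = 0.2818
Friis cascade:
  F = 1.660 + (4.624 − 1)/42.66 = 1.745
NF = 10 log₁₀(1.745) = 2.42 dB

2.42 dB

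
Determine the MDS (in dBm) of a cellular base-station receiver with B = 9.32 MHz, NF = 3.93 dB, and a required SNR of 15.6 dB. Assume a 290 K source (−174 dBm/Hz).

−84.8 dBm

Sensitivity = −174 + 10 log₁₀(B) + NF + SNR_min
= −174 + 69.69 + 3.93 + 15.6
= −84.78 dBm → −84.8 dBm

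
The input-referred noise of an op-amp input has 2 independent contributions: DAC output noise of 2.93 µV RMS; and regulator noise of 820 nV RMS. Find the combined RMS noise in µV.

3.04 µV

Uncorrelated sources add in power (mean-square): V_tot = √(ΣV_i²)
V_tot = √[(2.93×10⁻⁶)² + (8.20×10⁻⁷)²] = 3.04×10⁻⁶ V = 3.04 µV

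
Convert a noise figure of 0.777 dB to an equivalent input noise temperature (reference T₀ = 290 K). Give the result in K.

56.8 K

F = 10^(0.777/10) = 1.19591
T_e = (F − 1)·T₀ = (1.19591 − 1) × 290 = 56.8 K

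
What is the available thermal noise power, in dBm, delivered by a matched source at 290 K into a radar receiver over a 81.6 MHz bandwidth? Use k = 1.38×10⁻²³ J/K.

−94.9 dBm

P_n = kTB = 1.38×10⁻²³ × 290 × 8.16×10⁷ = 3.27×10⁻¹³ W
In dBm: 10 log₁₀(3.27×10⁻¹³ / 10⁻³) = −94.9 dBm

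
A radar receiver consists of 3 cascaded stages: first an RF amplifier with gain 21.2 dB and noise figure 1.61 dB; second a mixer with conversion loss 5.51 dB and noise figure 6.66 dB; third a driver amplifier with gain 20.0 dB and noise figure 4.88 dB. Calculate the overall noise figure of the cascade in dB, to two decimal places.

1.85 dB

Convert to linear (a loss of L dB is a gain of −L dB): F_i = 10^(NF_i/10), G_i = 10^(G_i,dB/10)
  Stage 1: F_1 = 10^(1.61/10) = 1.449, G_1 = 10^(21.2/10) = 131.8
  Stage 2: F_2 = 10^(6.66/10) = 4.634, G_2 = 10^(−5.51/10) = 0.2812
  Stage 3: F_3 = 10^(4.88/10) = 3.076, G_3 = 10^(20.0/10) = 100.0
Friis cascade:
  F = 1.449 + (4.634 − 1)/131.8 + (3.076 − 1)/37.07 = 1.532
NF = 10 log₁₀(1.532) = 1.85 dB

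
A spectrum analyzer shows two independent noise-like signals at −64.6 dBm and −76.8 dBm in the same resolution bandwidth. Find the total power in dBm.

−64.3 dBm

Convert to linear, add, convert back:
P₁ = 3.47×10⁻¹⁰ W, P₂ = 2.09×10⁻¹¹ W
P_tot = 3.68×10⁻¹⁰ W → 10 log₁₀(P_tot / 10⁻³) = −64.3 dBm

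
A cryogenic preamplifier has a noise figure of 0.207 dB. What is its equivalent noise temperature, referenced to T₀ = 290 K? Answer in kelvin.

F = 10^(0.207/10) = 1.04882
T_e = (F − 1)·T₀ = (1.04882 − 1) × 290 = 14.2 K

14.2 K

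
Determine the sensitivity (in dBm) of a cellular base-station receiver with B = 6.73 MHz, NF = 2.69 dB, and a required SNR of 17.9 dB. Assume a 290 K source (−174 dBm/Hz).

Sensitivity = −174 + 10 log₁₀(B) + NF + SNR_min
= −174 + 68.28 + 2.69 + 17.9
= −85.13 dBm → −85.1 dBm

−85.1 dBm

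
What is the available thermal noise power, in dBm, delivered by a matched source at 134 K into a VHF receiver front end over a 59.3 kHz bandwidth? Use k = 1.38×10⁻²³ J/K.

−129.6 dBm

P_n = kTB = 1.38×10⁻²³ × 134 × 5.93×10⁴ = 1.10×10⁻¹⁶ W
In dBm: 10 log₁₀(1.10×10⁻¹⁶ / 10⁻³) = −129.6 dBm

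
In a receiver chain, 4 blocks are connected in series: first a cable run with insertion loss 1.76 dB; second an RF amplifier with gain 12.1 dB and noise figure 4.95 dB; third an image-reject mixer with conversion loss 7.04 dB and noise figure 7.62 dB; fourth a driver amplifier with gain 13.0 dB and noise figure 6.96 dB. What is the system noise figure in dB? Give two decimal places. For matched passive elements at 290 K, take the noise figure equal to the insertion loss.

8.44 dB

Convert to linear (a loss of L dB is a gain of −L dB): F_i = 10^(NF_i/10), G_i = 10^(G_i,dB/10)
  Stage 1: F_1 = 10^(1.76/10) = 1.500, G_1 = 10^(−1.76/10) = 0.6668
  Stage 2: F_2 = 10^(4.95/10) = 3.126, G_2 = 10^(12.1/10) = 16.22
  Stage 3: F_3 = 10^(7.62/10) = 5.781, G_3 = 10^(−7.04/10) = 0.1977
  Stage 4: F_4 = 10^(6.96/10) = 4.966, G_4 = 10^(13.0/10) = 19.95
Friis cascade:
  F = 1.500 + (3.126 − 1)/0.6668 + (5.781 − 1)/10.81 + (4.966 − 1)/2.138 = 6.985
NF = 10 log₁₀(6.985) = 8.44 dB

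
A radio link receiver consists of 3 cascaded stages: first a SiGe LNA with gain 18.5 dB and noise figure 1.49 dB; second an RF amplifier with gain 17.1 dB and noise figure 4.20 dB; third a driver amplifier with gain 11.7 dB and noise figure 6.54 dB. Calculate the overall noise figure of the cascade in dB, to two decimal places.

1.56 dB

Convert to linear (a loss of L dB is a gain of −L dB): F_i = 10^(NF_i/10), G_i = 10^(G_i,dB/10)
  Stage 1: F_1 = 10^(1.49/10) = 1.409, G_1 = 10^(18.5/10) = 70.79
  Stage 2: F_2 = 10^(4.20/10) = 2.630, G_2 = 10^(17.1/10) = 51.29
  Stage 3: F_3 = 10^(6.54/10) = 4.508, G_3 = 10^(11.7/10) = 14.79
Friis cascade:
  F = 1.409 + (2.630 − 1)/70.79 + (4.508 − 1)/3631 = 1.433
NF = 10 log₁₀(1.433) = 1.56 dB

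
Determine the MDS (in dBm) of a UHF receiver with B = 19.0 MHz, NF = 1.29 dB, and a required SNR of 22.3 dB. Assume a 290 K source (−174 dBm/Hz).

Sensitivity = −174 + 10 log₁₀(B) + NF + SNR_min
= −174 + 72.79 + 1.29 + 22.3
= −77.62 dBm → −77.6 dBm

−77.6 dBm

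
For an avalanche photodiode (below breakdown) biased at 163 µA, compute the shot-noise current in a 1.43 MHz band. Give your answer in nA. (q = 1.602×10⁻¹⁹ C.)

I_n = √(2qI·B)
2qI·B = 2 × 1.602×10⁻¹⁹ × 1.63×10⁻⁴ × 1.43×10⁶ = 7.47×10⁻¹⁷ A²
I_n = √(7.47×10⁻¹⁷) = 8.64×10⁻⁹ A = 8.64 nA

8.64 nA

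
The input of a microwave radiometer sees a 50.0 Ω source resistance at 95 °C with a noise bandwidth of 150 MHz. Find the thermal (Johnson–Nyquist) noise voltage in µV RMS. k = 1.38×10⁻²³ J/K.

12.3 µV

T = 95 °C + 273.15 = 368.15 K
V_n = √(4kTRB)
4kTRB = 4 × 1.38×10⁻²³ × 368.15 × 5.00×10¹ × 1.50×10⁸ = 1.52×10⁻¹⁰ V²
V_n = √(1.52×10⁻¹⁰) = 1.23×10⁻⁵ V = 12.3 µV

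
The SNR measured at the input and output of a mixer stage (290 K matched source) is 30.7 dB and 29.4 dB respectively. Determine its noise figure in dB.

1.3 dB

NF (dB) = SNR_in(dB) − SNR_out(dB) when the source is at T₀
NF = 30.7 − 29.4 = 1.3 dB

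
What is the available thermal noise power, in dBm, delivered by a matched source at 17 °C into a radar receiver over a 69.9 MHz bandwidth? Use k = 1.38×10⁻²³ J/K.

T = 17 °C + 273.15 = 290.15 K
P_n = kTB = 1.38×10⁻²³ × 290.15 × 6.99×10⁷ = 2.80×10⁻¹³ W
In dBm: 10 log₁₀(2.80×10⁻¹³ / 10⁻³) = −95.5 dBm

−95.5 dBm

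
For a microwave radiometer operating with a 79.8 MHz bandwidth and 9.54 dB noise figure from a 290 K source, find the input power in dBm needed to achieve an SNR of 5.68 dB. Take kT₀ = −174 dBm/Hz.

−79.8 dBm

Sensitivity = −174 + 10 log₁₀(B) + NF + SNR_min
= −174 + 79.02 + 9.54 + 5.68
= −79.76 dBm → −79.8 dBm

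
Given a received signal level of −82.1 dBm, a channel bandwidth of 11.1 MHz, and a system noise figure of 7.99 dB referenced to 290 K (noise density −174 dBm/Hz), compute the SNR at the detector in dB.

13.5 dB

Noise floor: N = −174 + 10 log₁₀(B) + NF
10 log₁₀(1.11×10⁷) = 70.45 dB
N = −174 + 70.45 + 7.99 = −95.56 dBm
SNR = P_sig − N = −82.1 − (−95.56) = 13.46 dB → 13.5 dB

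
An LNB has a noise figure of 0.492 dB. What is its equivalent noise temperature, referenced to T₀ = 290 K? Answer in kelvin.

34.8 K

F = 10^(0.492/10) = 1.11995
T_e = (F − 1)·T₀ = (1.11995 − 1) × 290 = 34.8 K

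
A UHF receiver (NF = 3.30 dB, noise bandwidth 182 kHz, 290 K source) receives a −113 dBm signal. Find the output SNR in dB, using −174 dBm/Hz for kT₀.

5.1 dB

Noise floor: N = −174 + 10 log₁₀(B) + NF
10 log₁₀(1.82×10⁵) = 52.6 dB
N = −174 + 52.6 + 3.30 = −118.10 dBm
SNR = P_sig − N = −113 − (−118.10) = 5.10 dB → 5.1 dB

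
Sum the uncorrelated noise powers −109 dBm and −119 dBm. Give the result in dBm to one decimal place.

−108.6 dBm

Convert to linear, add, convert back:
P₁ = 1.26×10⁻¹⁴ W, P₂ = 1.26×10⁻¹⁵ W
P_tot = 1.38×10⁻¹⁴ W → 10 log₁₀(P_tot / 10⁻³) = −108.6 dBm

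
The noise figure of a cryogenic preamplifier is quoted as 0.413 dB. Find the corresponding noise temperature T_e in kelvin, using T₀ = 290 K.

28.9 K

F = 10^(0.413/10) = 1.09977
T_e = (F − 1)·T₀ = (1.09977 − 1) × 290 = 28.9 K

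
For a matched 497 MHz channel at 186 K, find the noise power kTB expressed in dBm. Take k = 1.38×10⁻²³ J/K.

−88.9 dBm

P_n = kTB = 1.38×10⁻²³ × 186 × 4.97×10⁸ = 1.28×10⁻¹² W
In dBm: 10 log₁₀(1.28×10⁻¹² / 10⁻³) = −88.9 dBm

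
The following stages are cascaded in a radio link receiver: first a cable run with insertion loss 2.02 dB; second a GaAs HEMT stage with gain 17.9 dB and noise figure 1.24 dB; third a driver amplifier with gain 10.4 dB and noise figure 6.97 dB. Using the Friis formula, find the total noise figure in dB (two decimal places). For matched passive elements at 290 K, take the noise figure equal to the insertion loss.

3.47 dB

Convert to linear (a loss of L dB is a gain of −L dB): F_i = 10^(NF_i/10), G_i = 10^(G_i,dB/10)
  Stage 1: F_1 = 10^(2.02/10) = 1.592, G_1 = 10^(−2.02/10) = 0.6281
  Stage 2: F_2 = 10^(1.24/10) = 1.330, G_2 = 10^(17.9/10) = 61.66
  Stage 3: F_3 = 10^(6.97/10) = 4.977, G_3 = 10^(10.4/10) = 10.96
Friis cascade:
  F = 1.592 + (1.330 − 1)/0.6281 + (4.977 − 1)/38.73 = 2.221
NF = 10 log₁₀(2.221) = 3.47 dB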